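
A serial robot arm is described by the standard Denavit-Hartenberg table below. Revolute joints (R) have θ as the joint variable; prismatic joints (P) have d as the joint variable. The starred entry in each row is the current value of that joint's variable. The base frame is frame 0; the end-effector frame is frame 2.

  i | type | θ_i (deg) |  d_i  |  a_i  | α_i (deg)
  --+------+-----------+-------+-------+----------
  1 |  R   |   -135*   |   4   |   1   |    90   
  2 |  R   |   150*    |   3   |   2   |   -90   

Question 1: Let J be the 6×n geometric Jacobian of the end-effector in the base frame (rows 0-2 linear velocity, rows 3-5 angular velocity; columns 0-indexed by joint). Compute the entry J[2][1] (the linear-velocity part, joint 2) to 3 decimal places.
-1.732

axis z_1 = (-0.7071,0.7071,0.0000); lever o_n−o_1 = (-0.8966,3.3461,1.0000)
cross product → J_v[:, 1] = (0.7071,0.7071,-1.7321)
J_ω[:, 1] = z_1
entry J[2][1] = -1.7321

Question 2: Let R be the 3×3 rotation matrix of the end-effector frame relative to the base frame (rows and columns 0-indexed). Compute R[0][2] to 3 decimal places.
0.354

End-effector z-axis (col 2 of R) = (0.3536,0.3536,-0.8660)
R[0][2] = 0.3536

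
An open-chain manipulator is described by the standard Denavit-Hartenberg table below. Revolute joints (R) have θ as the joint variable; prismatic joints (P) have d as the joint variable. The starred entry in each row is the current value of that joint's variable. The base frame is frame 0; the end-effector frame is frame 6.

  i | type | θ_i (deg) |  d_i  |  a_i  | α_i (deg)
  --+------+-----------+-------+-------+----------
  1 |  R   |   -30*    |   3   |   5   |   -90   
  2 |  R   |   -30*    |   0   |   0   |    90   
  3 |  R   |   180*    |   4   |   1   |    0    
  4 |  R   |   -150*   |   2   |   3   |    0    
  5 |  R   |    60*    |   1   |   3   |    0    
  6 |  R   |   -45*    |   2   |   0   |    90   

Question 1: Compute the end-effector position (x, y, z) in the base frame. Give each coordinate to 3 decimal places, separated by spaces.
3.882 2.955 11.593

after link 1: o_1 = (4.3301, -2.5000, 3.0000)
after link 2: o_2 = (4.3301, -2.5000, 3.0000)
after link 3: o_3 = (1.8481, -1.0670, 5.9641)
after link 4: o_4 = (3.6806, -0.3929, 8.9952)
after link 5: o_5 = (4.7476, 2.4551, 9.8612)
after link 6: o_6 = (3.8816, 2.9551, 11.5933)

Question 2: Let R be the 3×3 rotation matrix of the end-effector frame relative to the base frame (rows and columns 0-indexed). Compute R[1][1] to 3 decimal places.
0.250

End-effector y-axis (col 1 of R) = (-0.4330,0.2500,0.8660)
R[1][1] = 0.2500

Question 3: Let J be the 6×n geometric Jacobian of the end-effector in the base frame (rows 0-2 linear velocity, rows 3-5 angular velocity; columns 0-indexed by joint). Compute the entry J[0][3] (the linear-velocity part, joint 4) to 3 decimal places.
-2.076

axis z_3 = (-0.4330,0.2500,0.8660); lever o_n−o_3 = (2.0335,4.0221,5.6292)
cross product → J_v[:, 3] = (-2.0760,4.1986,-2.2500)
J_ω[:, 3] = z_3
entry J[0][3] = -2.0760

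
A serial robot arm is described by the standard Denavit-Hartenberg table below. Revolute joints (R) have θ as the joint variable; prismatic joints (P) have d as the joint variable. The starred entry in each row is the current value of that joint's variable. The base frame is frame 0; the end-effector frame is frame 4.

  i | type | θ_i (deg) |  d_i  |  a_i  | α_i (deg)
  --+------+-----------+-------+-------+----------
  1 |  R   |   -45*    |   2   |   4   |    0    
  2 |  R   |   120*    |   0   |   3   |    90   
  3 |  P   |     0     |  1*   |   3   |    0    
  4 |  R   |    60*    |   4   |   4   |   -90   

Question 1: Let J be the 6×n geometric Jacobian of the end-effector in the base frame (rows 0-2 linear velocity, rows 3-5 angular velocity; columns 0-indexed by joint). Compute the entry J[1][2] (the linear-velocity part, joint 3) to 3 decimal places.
-0.259

prismatic axis z_2 = (0.9659,-0.2588,0.0000)
J_v[:, 2] = z_2; J_ω[:, 2] = (0,0,0)
entry J[1][2] = -0.2588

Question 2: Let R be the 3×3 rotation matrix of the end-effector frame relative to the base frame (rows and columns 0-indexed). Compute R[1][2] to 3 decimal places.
End-effector z-axis (col 2 of R) = (-0.2241,-0.8365,0.5000)
R[1][2] = -0.8365

-0.837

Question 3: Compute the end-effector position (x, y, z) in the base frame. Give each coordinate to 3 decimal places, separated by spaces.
9.729 3.605 5.464

after link 1: o_1 = (2.8284, -2.8284, 2.0000)
after link 2: o_2 = (3.6049, 0.0694, 2.0000)
after link 3: o_3 = (5.3473, 2.7083, 2.0000)
after link 4: o_4 = (9.7286, 3.6049, 5.4641)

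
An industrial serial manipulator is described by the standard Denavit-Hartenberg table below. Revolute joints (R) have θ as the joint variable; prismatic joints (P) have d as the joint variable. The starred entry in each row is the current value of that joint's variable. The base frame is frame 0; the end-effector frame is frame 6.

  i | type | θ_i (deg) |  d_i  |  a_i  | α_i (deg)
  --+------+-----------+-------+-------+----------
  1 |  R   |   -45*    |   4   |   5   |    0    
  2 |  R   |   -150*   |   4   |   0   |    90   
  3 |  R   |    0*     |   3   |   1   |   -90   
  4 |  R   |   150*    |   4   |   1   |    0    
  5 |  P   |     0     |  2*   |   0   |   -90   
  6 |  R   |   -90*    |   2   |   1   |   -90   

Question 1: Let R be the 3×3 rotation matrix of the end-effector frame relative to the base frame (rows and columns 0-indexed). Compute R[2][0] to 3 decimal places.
End-effector x-axis (col 0 of R) = (0.0000,-0.0000,1.0000)
R[2][0] = 1.0000

1.000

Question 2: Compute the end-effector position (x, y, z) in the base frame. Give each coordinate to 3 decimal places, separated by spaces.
5.467 0.328 15.000

after link 1: o_1 = (3.5355, -3.5355, 4.0000)
after link 2: o_2 = (3.5355, -3.5355, 8.0000)
after link 3: o_3 = (3.3461, -0.3789, 8.0000)
after link 4: o_4 = (4.0532, -1.0860, 12.0000)
after link 5: o_5 = (4.0532, -1.0860, 14.0000)
after link 6: o_6 = (5.4674, 0.3282, 15.0000)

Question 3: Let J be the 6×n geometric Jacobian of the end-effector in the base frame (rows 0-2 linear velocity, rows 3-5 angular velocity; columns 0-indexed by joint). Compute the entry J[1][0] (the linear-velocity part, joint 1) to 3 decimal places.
5.467

axis z_0 = ẑ; lever o_n−o_0 = (5.4674,0.3282,15.0000)
cross product → J_v[:, 0] = (-0.3282,5.4674,0.0000)
J_ω[:, 0] = z_0
entry J[1][0] = 5.4674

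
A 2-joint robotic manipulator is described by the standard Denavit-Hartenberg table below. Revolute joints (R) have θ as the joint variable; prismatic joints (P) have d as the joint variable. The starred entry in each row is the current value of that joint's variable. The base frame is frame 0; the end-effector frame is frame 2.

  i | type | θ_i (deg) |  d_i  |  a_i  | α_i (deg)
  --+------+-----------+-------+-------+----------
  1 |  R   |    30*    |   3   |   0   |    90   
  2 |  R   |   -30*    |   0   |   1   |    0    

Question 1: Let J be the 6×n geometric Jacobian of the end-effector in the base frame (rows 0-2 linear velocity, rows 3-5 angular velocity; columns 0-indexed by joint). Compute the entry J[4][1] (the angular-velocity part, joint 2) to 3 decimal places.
-0.866

axis z_1 = (0.5000,-0.8660,0.0000); lever o_n−o_1 = (0.7500,0.4330,-0.5000)
cross product → J_v[:, 1] = (0.4330,0.2500,0.8660)
J_ω[:, 1] = z_1
entry J[4][1] = -0.8660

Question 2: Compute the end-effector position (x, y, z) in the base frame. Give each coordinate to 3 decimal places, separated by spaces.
after link 1: o_1 = (0.0000, 0.0000, 3.0000)
after link 2: o_2 = (0.7500, 0.4330, 2.5000)

0.750 0.433 2.500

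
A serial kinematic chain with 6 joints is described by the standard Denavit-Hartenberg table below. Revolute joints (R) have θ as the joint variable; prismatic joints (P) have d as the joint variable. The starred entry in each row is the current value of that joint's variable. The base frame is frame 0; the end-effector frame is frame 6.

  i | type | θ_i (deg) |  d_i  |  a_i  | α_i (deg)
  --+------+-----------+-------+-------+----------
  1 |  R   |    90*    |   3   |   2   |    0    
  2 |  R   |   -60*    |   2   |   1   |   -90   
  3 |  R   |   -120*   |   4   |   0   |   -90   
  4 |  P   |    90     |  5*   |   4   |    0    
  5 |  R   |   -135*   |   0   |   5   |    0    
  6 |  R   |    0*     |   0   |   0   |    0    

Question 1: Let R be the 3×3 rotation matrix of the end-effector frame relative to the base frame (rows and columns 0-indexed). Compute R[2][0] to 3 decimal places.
0.612

End-effector x-axis (col 0 of R) = (-0.6597,0.4356,0.6124)
R[2][0] = 0.6124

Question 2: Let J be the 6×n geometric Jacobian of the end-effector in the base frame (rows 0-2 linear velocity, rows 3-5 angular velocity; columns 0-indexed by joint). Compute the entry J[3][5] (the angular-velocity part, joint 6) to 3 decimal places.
axis z_5 = (0.7500,0.4330,0.5000); lever o_n−o_5 = (0.0000,0.0000,0.0000)
cross product → J_v[:, 5] = (0.0000,0.0000,0.0000)
J_ω[:, 5] = z_5
entry J[3][5] = 0.7500

0.750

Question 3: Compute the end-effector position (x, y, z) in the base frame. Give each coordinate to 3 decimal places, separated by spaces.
after link 1: o_1 = (0.0000, 2.0000, 3.0000)
after link 2: o_2 = (0.8660, 2.5000, 5.0000)
after link 3: o_3 = (-1.1340, 5.9641, 5.0000)
after link 4: o_4 = (4.6160, 4.6651, 7.5000)
after link 5: o_5 = (1.3173, 6.8430, 10.5619)
after link 6: o_6 = (1.3173, 6.8430, 10.5619)

1.317 6.843 10.562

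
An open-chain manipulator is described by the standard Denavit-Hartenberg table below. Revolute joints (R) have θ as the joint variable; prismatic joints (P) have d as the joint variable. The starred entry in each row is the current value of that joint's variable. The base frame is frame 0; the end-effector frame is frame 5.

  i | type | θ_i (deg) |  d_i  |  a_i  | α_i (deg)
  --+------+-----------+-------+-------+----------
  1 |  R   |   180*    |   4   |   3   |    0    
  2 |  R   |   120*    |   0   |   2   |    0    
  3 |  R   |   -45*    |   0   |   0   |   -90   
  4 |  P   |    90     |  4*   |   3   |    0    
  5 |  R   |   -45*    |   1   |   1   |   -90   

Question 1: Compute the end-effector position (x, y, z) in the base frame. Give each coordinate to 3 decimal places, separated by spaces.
2.647 -3.709 0.293

after link 1: o_1 = (-3.0000, 0.0000, 4.0000)
after link 2: o_2 = (-2.0000, -1.7321, 4.0000)
after link 3: o_3 = (-2.0000, -1.7321, 4.0000)
after link 4: o_4 = (1.8637, -2.7673, 1.0000)
after link 5: o_5 = (2.6466, -3.7092, 0.2929)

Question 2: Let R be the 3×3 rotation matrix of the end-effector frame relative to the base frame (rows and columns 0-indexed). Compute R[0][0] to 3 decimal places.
End-effector x-axis (col 0 of R) = (-0.1830,-0.6830,-0.7071)
R[0][0] = -0.1830

-0.183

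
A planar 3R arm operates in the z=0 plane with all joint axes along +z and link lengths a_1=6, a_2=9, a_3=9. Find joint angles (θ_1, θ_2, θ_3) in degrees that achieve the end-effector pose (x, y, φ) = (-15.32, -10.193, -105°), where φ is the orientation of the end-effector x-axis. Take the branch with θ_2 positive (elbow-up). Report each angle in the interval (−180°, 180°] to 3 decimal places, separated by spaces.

wrist centre = target − a_3·(cos φ, sin φ) = (-12.9906, -1.4997)
cos θ_2 = (171.0054−6²−9²)/(2·6·9) = 0.5001; θ_2 = 59.9967° (elbow-up)
β = atan2(-1.4997,-12.9906) = -173.4148°; ψ = atan2(7.7940,10.5005) = 36.5847°
θ_1 = β − ψ = -209.9995°
θ_3 = φ − θ_1 − θ_2 = 45.0028° (wrapped to (-180°,180°])

150.001 59.997 45.003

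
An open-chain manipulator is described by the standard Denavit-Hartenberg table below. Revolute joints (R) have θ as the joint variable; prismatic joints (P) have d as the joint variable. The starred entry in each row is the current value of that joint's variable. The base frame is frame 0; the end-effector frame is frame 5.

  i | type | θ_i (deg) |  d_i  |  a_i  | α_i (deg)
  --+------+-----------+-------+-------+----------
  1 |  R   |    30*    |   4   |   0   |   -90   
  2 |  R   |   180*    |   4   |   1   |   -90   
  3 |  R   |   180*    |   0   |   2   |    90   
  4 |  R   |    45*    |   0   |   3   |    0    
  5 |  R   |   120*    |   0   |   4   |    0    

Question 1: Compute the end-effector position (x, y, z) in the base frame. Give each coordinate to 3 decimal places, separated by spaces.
-2.643 3.093 7.157

after link 1: o_1 = (0.0000, 0.0000, 4.0000)
after link 2: o_2 = (-2.8660, 2.9641, 4.0000)
after link 3: o_3 = (-1.1340, 3.9641, 4.0000)
after link 4: o_4 = (0.7031, 5.0248, 6.1213)
after link 5: o_5 = (-2.6429, 3.0929, 7.1566)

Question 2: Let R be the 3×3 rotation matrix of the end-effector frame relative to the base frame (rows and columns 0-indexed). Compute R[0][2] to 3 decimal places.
End-effector z-axis (col 2 of R) = (0.5000,-0.8660,0.0000)
R[0][2] = 0.5000

0.500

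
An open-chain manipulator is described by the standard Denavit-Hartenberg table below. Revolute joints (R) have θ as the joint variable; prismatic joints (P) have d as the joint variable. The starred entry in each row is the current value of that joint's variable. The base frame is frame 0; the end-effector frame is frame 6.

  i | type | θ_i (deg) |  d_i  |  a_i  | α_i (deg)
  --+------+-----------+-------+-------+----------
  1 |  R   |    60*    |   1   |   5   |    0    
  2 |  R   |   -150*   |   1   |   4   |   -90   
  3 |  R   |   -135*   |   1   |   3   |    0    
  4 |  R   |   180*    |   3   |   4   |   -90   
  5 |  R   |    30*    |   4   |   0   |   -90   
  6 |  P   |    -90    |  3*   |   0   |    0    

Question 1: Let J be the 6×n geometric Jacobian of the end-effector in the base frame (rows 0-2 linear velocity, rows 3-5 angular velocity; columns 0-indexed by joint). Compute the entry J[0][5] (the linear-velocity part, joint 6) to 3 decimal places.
-0.866

prismatic axis z_5 = (-0.8660,0.3536,0.3536)
J_v[:, 5] = z_5; J_ω[:, 5] = (0,0,0)
entry J[0][5] = -0.8660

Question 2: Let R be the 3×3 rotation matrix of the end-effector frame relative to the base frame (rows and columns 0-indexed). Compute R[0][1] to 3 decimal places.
-0.500

End-effector y-axis (col 1 of R) = (-0.5000,-0.6124,-0.6124)
R[0][1] = -0.5000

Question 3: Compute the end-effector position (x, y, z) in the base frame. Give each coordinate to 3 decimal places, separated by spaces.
after link 1: o_1 = (2.5000, 4.3301, 1.0000)
after link 2: o_2 = (2.5000, 0.3301, 2.0000)
after link 3: o_3 = (3.5000, 2.4514, 4.1213)
after link 4: o_4 = (6.5000, -0.3770, 1.2929)
after link 5: o_5 = (6.5000, 2.4514, -1.5355)
after link 6: o_6 = (3.9019, 3.5121, -0.4749)

3.902 3.512 -0.475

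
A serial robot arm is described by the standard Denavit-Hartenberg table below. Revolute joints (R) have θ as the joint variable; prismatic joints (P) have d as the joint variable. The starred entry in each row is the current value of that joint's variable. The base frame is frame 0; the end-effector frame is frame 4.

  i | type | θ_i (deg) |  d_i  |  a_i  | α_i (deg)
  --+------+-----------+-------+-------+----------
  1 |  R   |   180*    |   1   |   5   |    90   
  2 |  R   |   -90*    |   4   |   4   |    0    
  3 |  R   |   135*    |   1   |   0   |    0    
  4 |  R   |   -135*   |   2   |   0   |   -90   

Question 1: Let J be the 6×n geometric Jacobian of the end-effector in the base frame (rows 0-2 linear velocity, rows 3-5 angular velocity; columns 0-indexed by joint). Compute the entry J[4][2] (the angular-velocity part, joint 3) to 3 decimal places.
axis z_2 = (0.0000,1.0000,0.0000); lever o_n−o_2 = (0.0000,3.0000,0.0000)
cross product → J_v[:, 2] = (-0.0000,0.0000,0.0000)
J_ω[:, 2] = z_2
entry J[4][2] = 1.0000

1.000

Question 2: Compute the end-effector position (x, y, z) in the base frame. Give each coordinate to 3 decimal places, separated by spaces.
after link 1: o_1 = (-5.0000, 0.0000, 1.0000)
after link 2: o_2 = (-5.0000, 4.0000, -3.0000)
after link 3: o_3 = (-5.0000, 5.0000, -3.0000)
after link 4: o_4 = (-5.0000, 7.0000, -3.0000)

-5.000 7.000 -3.000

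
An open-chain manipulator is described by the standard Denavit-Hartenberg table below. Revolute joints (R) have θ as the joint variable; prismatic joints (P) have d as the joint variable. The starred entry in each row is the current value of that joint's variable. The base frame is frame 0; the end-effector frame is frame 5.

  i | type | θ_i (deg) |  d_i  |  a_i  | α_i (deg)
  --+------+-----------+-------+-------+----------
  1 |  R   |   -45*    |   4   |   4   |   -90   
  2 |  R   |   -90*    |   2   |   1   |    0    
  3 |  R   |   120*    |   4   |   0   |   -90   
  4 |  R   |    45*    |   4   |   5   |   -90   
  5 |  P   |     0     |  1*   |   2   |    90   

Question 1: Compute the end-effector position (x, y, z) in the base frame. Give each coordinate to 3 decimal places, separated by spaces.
after link 1: o_1 = (2.8284, -2.8284, 4.0000)
after link 2: o_2 = (4.2426, -1.4142, 5.0000)
after link 3: o_3 = (7.0711, 1.4142, 5.0000)
after link 4: o_4 = (5.3219, -1.8366, -0.2319)
after link 5: o_5 = (4.2549, -3.7696, -0.5854)

4.255 -3.770 -0.585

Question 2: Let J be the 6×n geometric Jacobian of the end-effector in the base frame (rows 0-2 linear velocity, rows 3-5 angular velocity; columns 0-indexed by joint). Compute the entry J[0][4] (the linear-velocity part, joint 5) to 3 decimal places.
prismatic axis z_4 = (-0.9330,-0.0670,0.3536)
J_v[:, 4] = z_4; J_ω[:, 4] = (0,0,0)
entry J[0][4] = -0.9330

-0.933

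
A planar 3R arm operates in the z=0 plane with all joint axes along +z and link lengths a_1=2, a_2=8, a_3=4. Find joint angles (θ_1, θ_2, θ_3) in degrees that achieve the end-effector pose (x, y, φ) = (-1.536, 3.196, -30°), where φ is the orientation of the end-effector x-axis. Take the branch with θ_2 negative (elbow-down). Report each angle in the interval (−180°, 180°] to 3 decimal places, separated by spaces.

wrist centre = target − a_3·(cos φ, sin φ) = (-5.0001, 5.1960)
cos θ_2 = (51.9994−2²−8²)/(2·2·8) = -0.5000; θ_2 = -120.0012° (elbow-down)
β = atan2(5.1960,-5.0001) = 133.8993°; ψ = atan2(-6.9281,-2.0001) = -106.1034°
θ_1 = β − ψ = 240.0027°
θ_3 = φ − θ_1 − θ_2 = -150.0015° (wrapped to (-180°,180°])

-119.997 -120.001 -150.002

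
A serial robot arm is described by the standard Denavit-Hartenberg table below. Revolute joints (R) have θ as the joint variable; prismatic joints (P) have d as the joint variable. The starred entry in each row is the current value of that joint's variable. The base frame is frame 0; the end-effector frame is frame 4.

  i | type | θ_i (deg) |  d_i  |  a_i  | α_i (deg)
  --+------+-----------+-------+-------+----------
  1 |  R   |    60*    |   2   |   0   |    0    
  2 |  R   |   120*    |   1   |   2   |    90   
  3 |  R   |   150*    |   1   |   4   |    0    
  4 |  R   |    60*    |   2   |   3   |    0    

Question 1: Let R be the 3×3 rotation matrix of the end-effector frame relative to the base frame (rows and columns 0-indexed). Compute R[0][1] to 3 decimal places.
End-effector y-axis (col 1 of R) = (-0.5000,0.0000,-0.8660)
R[0][1] = -0.5000

-0.500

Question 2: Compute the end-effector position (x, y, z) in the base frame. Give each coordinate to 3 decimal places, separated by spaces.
4.062 3.000 3.500

after link 1: o_1 = (0.0000, 0.0000, 2.0000)
after link 2: o_2 = (-2.0000, 0.0000, 3.0000)
after link 3: o_3 = (1.4641, 1.0000, 5.0000)
after link 4: o_4 = (4.0622, 3.0000, 3.5000)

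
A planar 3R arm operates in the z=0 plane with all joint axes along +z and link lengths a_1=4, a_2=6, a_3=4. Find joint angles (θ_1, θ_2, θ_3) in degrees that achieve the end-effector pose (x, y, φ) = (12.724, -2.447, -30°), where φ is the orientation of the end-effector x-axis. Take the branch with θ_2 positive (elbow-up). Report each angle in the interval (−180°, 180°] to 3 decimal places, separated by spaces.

wrist centre = target − a_3·(cos φ, sin φ) = (9.2599, -0.4470)
cos θ_2 = (85.9455−4²−6²)/(2·4·6) = 0.7072; θ_2 = 44.9926° (elbow-up)
β = atan2(-0.4470,9.2599) = -2.7637°; ψ = atan2(4.2421,8.2432) = 27.2311°
θ_1 = β − ψ = -29.9948°
θ_3 = φ − θ_1 − θ_2 = -44.9978° (wrapped to (-180°,180°])

-29.995 44.993 -44.998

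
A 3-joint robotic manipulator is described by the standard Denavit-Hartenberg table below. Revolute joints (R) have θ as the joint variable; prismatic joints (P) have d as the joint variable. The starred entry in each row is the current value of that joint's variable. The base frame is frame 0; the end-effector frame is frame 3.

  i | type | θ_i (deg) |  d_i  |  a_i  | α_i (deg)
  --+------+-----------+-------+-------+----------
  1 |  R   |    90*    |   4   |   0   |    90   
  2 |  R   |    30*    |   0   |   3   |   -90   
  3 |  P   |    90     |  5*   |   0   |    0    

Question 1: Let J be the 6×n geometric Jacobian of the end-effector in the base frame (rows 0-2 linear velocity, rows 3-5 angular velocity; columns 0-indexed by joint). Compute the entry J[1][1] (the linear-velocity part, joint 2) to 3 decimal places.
axis z_1 = (1.0000,-0.0000,0.0000); lever o_n−o_1 = (-0.0000,0.0981,5.8301)
cross product → J_v[:, 1] = (-0.0000,-5.8301,0.0981)
J_ω[:, 1] = z_1
entry J[1][1] = -5.8301

-5.830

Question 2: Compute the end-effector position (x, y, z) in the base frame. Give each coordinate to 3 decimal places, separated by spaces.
-0.000 0.098 9.830

after link 1: o_1 = (0.0000, 0.0000, 4.0000)
after link 2: o_2 = (0.0000, 2.5981, 5.5000)
after link 3: o_3 = (-0.0000, 0.0981, 9.8301)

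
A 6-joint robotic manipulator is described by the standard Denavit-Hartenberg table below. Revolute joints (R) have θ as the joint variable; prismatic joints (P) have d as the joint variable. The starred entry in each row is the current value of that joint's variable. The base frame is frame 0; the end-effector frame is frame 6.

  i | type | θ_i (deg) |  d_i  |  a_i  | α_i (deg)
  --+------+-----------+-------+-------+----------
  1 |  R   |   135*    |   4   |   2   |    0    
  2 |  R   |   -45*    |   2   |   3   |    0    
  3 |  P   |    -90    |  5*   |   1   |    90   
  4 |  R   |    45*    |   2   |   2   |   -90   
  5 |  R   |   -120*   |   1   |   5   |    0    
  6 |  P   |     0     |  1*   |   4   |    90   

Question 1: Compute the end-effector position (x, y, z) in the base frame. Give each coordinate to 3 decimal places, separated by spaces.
-3.596 -5.380 10.646

after link 1: o_1 = (-1.4142, 1.4142, 4.0000)
after link 2: o_2 = (-1.4142, 4.4142, 6.0000)
after link 3: o_3 = (-0.4142, 4.4142, 11.0000)
after link 4: o_4 = (1.0000, 2.4142, 12.4142)
after link 5: o_5 = (-1.4749, -1.9159, 11.3536)
after link 6: o_6 = (-3.5962, -5.3800, 10.6464)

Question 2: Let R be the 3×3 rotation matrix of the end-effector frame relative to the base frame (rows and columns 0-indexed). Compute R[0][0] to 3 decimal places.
End-effector x-axis (col 0 of R) = (-0.3536,-0.8660,-0.3536)
R[0][0] = -0.3536

-0.354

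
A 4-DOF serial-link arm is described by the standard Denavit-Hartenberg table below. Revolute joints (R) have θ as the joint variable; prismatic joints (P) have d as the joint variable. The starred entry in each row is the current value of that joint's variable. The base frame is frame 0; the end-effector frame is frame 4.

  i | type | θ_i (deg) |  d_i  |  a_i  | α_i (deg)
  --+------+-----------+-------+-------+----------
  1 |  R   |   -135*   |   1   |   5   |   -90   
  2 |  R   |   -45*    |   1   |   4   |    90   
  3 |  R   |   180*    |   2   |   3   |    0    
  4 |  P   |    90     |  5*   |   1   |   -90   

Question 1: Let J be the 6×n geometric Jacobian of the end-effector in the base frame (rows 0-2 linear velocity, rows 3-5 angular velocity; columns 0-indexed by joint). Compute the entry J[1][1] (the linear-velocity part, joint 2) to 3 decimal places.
-4.000

axis z_1 = (0.7071,-0.7071,0.0000); lever o_n−o_1 = (3.0000,3.0000,5.6569)
cross product → J_v[:, 1] = (-4.0000,-4.0000,4.2426)
J_ω[:, 1] = z_1
entry J[1][1] = -4.0000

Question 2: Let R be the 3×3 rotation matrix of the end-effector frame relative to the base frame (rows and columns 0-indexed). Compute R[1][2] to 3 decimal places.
End-effector z-axis (col 2 of R) = (-0.5000,-0.5000,0.7071)
R[1][2] = -0.5000

-0.500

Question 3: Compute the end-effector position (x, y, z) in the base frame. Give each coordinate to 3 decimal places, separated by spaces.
-0.536 -0.536 6.657

after link 1: o_1 = (-3.5355, -3.5355, 1.0000)
after link 2: o_2 = (-4.8284, -6.2426, 3.8284)
after link 3: o_3 = (-2.3284, -3.7426, 3.1213)
after link 4: o_4 = (-0.5355, -0.5355, 6.6569)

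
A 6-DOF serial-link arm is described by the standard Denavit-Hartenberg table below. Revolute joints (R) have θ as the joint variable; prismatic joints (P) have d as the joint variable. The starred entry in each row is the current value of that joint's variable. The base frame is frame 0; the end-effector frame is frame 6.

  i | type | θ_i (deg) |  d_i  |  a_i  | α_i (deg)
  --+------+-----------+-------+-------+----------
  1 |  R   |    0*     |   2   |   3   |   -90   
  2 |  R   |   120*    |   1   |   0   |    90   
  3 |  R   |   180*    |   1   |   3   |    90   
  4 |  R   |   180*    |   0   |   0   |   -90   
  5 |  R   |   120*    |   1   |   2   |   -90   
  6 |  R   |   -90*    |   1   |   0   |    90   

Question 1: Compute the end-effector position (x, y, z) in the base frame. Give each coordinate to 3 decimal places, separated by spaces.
after link 1: o_1 = (3.0000, 0.0000, 2.0000)
after link 2: o_2 = (3.0000, 1.0000, 2.0000)
after link 3: o_3 = (5.3660, 1.0000, 4.0981)
after link 4: o_4 = (5.3660, 1.0000, 4.0981)
after link 5: o_5 = (5.0000, -0.7321, 5.4641)
after link 6: o_6 = (5.4330, -0.2321, 6.2141)

5.433 -0.232 6.214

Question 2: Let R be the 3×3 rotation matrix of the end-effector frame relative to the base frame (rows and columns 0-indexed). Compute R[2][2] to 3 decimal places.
End-effector z-axis (col 2 of R) = (-0.2500,0.8660,-0.4330)
R[2][2] = -0.4330

-0.433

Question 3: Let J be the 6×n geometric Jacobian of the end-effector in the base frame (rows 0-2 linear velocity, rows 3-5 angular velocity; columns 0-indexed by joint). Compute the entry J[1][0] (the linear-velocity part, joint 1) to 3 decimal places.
5.433

axis z_0 = ẑ; lever o_n−o_0 = (5.4330,-0.2321,6.2141)
cross product → J_v[:, 0] = (0.2321,5.4330,-0.0000)
J_ω[:, 0] = z_0
entry J[1][0] = 5.4330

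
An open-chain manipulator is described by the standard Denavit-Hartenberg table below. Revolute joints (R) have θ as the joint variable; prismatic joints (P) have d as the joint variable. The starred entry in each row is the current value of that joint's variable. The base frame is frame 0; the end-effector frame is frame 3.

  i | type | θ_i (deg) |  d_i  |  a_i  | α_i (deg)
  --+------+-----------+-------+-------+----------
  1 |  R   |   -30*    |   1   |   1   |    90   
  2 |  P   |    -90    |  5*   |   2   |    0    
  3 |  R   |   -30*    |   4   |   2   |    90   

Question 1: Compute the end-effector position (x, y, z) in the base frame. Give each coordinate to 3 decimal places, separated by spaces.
after link 1: o_1 = (0.8660, -0.5000, 1.0000)
after link 2: o_2 = (-1.6340, -4.8301, -1.0000)
after link 3: o_3 = (-4.5000, -7.7942, -2.7321)

-4.500 -7.794 -2.732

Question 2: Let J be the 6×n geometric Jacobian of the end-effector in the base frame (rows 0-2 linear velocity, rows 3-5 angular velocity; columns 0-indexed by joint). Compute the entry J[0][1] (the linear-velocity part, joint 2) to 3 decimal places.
-0.500

prismatic axis z_1 = (-0.5000,-0.8660,0.0000)
J_v[:, 1] = z_1; J_ω[:, 1] = (0,0,0)
entry J[0][1] = -0.5000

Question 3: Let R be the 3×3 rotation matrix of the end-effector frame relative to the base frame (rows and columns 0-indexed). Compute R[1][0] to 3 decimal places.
0.250

End-effector x-axis (col 0 of R) = (-0.4330,0.2500,-0.8660)
R[1][0] = 0.2500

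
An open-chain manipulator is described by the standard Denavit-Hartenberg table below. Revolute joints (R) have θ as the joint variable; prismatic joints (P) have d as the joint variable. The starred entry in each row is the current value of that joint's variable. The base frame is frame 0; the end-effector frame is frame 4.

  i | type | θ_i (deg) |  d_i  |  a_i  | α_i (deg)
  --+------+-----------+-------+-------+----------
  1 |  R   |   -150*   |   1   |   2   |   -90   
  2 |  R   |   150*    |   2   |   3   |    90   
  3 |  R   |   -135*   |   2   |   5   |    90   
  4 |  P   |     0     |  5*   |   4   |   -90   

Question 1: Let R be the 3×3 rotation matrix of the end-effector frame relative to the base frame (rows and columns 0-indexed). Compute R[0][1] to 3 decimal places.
0.177

End-effector y-axis (col 1 of R) = (0.1768,0.9186,-0.3536)
R[0][1] = 0.1768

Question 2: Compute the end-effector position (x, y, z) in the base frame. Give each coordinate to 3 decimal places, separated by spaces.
after link 1: o_1 = (-1.7321, -1.0000, 1.0000)
after link 2: o_2 = (1.5179, -1.4330, -0.5000)
after link 3: o_3 = (-3.7675, -0.4021, -0.4643)
after link 4: o_4 = (-8.1869, -3.7701, 2.7177)

-8.187 -3.770 2.718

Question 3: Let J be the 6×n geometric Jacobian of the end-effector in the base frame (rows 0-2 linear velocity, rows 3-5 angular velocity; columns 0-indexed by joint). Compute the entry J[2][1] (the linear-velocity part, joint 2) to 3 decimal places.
-6.975

axis z_1 = (0.5000,-0.8660,0.0000); lever o_n−o_1 = (-6.4549,-2.7701,1.7177)
cross product → J_v[:, 1] = (-1.4876,-0.8588,-6.9751)
J_ω[:, 1] = z_1
entry J[2][1] = -6.9751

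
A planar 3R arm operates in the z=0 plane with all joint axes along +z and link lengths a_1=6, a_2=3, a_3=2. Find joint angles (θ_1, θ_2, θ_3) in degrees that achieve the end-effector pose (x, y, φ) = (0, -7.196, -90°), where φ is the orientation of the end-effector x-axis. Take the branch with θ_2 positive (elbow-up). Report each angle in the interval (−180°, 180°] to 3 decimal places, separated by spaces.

wrist centre = target − a_3·(cos φ, sin φ) = (-0.0000, -5.1960)
cos θ_2 = (26.9984−6²−3²)/(2·6·3) = -0.5000; θ_2 = 120.0029° (elbow-up)
β = atan2(-5.1960,-0.0000) = -90.0000°; ψ = atan2(2.5980,4.4999) = 30.0000°
θ_1 = β − ψ = -120.0000°
θ_3 = φ − θ_1 − θ_2 = -90.0029° (wrapped to (-180°,180°])

-120.000 120.003 -90.003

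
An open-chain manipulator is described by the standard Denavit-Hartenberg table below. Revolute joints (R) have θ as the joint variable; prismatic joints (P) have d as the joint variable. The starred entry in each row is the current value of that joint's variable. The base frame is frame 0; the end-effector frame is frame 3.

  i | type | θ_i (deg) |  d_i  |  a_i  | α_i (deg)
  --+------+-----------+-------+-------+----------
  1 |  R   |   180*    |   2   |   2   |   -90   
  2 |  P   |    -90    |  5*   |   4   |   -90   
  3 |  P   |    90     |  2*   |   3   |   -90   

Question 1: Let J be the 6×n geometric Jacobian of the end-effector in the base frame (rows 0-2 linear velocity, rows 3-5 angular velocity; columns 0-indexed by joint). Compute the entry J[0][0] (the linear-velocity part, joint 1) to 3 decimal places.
2.000

axis z_0 = ẑ; lever o_n−o_0 = (-4.0000,-2.0000,6.0000)
cross product → J_v[:, 0] = (2.0000,-4.0000,0.0000)
J_ω[:, 0] = z_0
entry J[0][0] = 2.0000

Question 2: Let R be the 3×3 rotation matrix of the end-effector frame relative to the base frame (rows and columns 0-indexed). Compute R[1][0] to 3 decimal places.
1.000

End-effector x-axis (col 0 of R) = (0.0000,1.0000,0.0000)
R[1][0] = 1.0000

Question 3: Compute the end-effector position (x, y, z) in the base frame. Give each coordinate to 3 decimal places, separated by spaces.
after link 1: o_1 = (-2.0000, 0.0000, 2.0000)
after link 2: o_2 = (-2.0000, -5.0000, 6.0000)
after link 3: o_3 = (-4.0000, -2.0000, 6.0000)

-4.000 -2.000 6.000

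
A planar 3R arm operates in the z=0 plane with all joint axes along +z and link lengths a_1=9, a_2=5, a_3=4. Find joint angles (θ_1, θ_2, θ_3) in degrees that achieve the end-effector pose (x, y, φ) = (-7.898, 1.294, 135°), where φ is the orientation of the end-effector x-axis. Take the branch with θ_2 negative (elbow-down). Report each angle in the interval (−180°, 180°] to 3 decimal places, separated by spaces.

wrist centre = target − a_3·(cos φ, sin φ) = (-5.0696, -1.5344)
cos θ_2 = (28.0550−9²−5²)/(2·9·5) = -0.8661; θ_2 = -150.0034° (elbow-down)
β = atan2(-1.5344,-5.0696) = -163.1603°; ψ = atan2(-2.4997,4.6697) = -28.1605°
θ_1 = β − ψ = -134.9998°
θ_3 = φ − θ_1 − θ_2 = 60.0032° (wrapped to (-180°,180°])

-135.000 -150.003 60.003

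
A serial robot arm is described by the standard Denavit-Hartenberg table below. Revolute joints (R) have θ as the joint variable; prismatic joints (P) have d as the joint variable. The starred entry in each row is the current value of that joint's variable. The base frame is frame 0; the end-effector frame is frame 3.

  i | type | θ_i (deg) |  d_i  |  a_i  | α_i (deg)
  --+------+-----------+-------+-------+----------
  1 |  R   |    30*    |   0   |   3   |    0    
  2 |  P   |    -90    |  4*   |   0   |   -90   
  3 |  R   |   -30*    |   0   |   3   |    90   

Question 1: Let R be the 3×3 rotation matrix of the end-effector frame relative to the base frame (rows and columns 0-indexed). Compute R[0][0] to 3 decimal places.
0.433

End-effector x-axis (col 0 of R) = (0.4330,-0.7500,0.5000)
R[0][0] = 0.4330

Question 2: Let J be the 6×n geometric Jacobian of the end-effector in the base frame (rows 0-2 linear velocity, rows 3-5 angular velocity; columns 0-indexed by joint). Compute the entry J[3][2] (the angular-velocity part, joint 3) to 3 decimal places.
axis z_2 = (0.8660,0.5000,0.0000); lever o_n−o_2 = (1.2990,-2.2500,1.5000)
cross product → J_v[:, 2] = (0.7500,-1.2990,-2.5981)
J_ω[:, 2] = z_2
entry J[3][2] = 0.8660

0.866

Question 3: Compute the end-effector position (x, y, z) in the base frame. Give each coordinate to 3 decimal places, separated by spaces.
after link 1: o_1 = (2.5981, 1.5000, 0.0000)
after link 2: o_2 = (2.5981, 1.5000, 4.0000)
after link 3: o_3 = (3.8971, -0.7500, 5.5000)

3.897 -0.750 5.500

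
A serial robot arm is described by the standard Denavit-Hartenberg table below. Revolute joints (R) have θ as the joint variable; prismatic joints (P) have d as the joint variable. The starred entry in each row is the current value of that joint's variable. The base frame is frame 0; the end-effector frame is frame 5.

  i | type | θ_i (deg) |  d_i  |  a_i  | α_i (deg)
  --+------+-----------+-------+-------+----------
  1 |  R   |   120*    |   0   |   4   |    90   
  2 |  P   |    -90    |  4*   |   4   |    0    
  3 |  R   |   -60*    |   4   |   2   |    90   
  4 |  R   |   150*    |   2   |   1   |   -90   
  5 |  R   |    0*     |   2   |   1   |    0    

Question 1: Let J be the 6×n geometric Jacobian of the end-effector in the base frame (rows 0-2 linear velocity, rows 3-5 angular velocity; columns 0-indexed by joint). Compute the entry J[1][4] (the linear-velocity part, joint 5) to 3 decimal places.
0.433

axis z_4 = (-0.9665,-0.0580,0.2500); lever o_n−o_4 = (-1.8750,0.7835,0.9330)
cross product → J_v[:, 4] = (-0.2500,0.4330,-0.8660)
J_ω[:, 4] = z_4
entry J[1][4] = 0.4330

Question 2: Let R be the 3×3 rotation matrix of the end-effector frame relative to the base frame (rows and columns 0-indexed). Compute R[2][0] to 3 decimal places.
End-effector x-axis (col 0 of R) = (0.0580,0.8995,0.4330)
R[2][0] = 0.4330

0.433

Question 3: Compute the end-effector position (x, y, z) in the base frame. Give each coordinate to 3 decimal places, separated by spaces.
after link 1: o_1 = (-2.0000, 3.4641, 0.0000)
after link 2: o_2 = (1.4641, 5.4641, -4.0000)
after link 3: o_3 = (5.7942, 5.9641, -5.0000)
after link 4: o_4 = (6.3522, 5.9976, -2.8349)
after link 5: o_5 = (4.4772, 6.7811, -1.9019)

4.477 6.781 -1.902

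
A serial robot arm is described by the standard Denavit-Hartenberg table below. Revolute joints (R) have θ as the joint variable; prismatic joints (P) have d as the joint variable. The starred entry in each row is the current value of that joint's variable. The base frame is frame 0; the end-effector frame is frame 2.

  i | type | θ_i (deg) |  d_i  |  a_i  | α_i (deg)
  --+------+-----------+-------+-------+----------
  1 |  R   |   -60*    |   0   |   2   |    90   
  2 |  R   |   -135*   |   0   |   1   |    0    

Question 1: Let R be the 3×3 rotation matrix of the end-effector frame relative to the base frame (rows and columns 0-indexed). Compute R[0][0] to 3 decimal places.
End-effector x-axis (col 0 of R) = (-0.3536,0.6124,-0.7071)
R[0][0] = -0.3536

-0.354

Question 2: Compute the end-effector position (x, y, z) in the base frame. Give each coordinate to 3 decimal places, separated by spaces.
0.646 -1.120 -0.707

after link 1: o_1 = (1.0000, -1.7321, 0.0000)
after link 2: o_2 = (0.6464, -1.1197, -0.7071)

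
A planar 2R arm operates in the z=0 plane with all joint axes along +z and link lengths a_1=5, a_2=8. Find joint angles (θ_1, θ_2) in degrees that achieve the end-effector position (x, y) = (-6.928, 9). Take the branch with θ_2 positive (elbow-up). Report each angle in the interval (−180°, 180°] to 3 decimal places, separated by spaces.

89.998 60.002

cos θ_2 = (128.9972−5²−8²)/(2·5·8) = 0.5000; θ_2 = 60.0023° (elbow-up)
β = atan2(9.0000,-6.9280) = 127.5883°; ψ = atan2(6.9284,8.9997) = 37.5906°
θ_1 = β − ψ = 89.9977°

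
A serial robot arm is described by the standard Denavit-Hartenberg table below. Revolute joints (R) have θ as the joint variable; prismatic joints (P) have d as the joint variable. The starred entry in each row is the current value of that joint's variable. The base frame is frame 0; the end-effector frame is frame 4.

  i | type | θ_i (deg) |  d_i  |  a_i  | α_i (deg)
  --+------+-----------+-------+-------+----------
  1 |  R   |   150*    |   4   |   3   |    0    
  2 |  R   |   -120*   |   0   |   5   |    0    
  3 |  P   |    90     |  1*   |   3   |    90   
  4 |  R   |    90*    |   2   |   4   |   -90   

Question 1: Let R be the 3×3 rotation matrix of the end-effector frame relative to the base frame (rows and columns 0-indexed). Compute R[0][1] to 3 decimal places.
-0.866

End-effector y-axis (col 1 of R) = (-0.8660,-0.5000,-0.0000)
R[0][1] = -0.8660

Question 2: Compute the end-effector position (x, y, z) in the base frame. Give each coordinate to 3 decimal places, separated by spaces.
1.964 7.598 9.000

after link 1: o_1 = (-2.5981, 1.5000, 4.0000)
after link 2: o_2 = (1.7321, 4.0000, 4.0000)
after link 3: o_3 = (0.2321, 6.5981, 5.0000)
after link 4: o_4 = (1.9641, 7.5981, 9.0000)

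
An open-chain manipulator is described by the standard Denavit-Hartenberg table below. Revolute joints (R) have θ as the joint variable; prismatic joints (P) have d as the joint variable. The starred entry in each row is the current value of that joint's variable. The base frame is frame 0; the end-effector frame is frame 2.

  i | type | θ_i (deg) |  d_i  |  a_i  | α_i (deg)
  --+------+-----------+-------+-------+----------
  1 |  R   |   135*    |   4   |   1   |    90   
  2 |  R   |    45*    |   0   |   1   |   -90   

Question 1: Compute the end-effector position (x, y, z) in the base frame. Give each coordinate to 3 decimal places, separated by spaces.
after link 1: o_1 = (-0.7071, 0.7071, 4.0000)
after link 2: o_2 = (-1.2071, 1.2071, 4.7071)

-1.207 1.207 4.707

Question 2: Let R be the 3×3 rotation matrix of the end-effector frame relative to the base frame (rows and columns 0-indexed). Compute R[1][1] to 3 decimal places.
-0.707

End-effector y-axis (col 1 of R) = (-0.7071,-0.7071,-0.0000)
R[1][1] = -0.7071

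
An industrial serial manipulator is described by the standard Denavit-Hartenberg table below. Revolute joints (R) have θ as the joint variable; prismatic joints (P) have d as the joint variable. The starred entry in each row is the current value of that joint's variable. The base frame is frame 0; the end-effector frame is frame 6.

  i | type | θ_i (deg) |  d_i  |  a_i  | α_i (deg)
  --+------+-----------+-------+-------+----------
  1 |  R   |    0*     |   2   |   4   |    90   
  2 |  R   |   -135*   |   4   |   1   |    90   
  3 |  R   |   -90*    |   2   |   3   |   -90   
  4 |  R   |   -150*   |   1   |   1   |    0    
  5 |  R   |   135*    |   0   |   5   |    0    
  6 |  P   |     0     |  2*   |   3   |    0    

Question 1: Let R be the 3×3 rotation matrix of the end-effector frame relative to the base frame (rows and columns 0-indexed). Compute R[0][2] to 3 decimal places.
-0.707

End-effector z-axis (col 2 of R) = (-0.7071,-0.0000,-0.7071)
R[0][2] = -0.7071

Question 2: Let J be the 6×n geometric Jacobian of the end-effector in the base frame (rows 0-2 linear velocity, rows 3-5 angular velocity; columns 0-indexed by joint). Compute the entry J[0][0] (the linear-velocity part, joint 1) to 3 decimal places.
axis z_0 = ẑ; lever o_n−o_0 = (-2.0603,5.8614,2.4034)
cross product → J_v[:, 0] = (-5.8614,-2.0603,0.0000)
J_ω[:, 0] = z_0
entry J[0][0] = -5.8614

-5.861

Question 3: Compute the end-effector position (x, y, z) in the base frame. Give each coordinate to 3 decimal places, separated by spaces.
-2.060 5.861 2.403

after link 1: o_1 = (4.0000, 0.0000, 2.0000)
after link 2: o_2 = (3.2929, -4.0000, 1.2929)
after link 3: o_3 = (1.8787, -1.0000, 2.7071)
after link 4: o_4 = (0.8180, -1.8660, 2.3536)
after link 5: o_5 = (-0.0970, 2.9636, 3.2686)
after link 6: o_6 = (-2.0603, 5.8614, 2.4034)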